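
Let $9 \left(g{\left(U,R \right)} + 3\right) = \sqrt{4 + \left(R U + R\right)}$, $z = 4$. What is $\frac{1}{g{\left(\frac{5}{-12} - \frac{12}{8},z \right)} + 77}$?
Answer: $\frac{17982}{1330667} - \frac{9 \sqrt{3}}{1330667} \approx 0.013502$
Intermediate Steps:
$g{\left(U,R \right)} = -3 + \frac{\sqrt{4 + R + R U}}{9}$ ($g{\left(U,R \right)} = -3 + \frac{\sqrt{4 + \left(R U + R\right)}}{9} = -3 + \frac{\sqrt{4 + \left(R + R U\right)}}{9} = -3 + \frac{\sqrt{4 + R + R U}}{9}$)
$\frac{1}{g{\left(\frac{5}{-12} - \frac{12}{8},z \right)} + 77} = \frac{1}{\left(-3 + \frac{\sqrt{4 + 4 + 4 \left(\frac{5}{-12} - \frac{12}{8}\right)}}{9}\right) + 77} = \frac{1}{\left(-3 + \frac{\sqrt{4 + 4 + 4 \left(5 \left(- \frac{1}{12}\right) - \frac{3}{2}\right)}}{9}\right) + 77} = \frac{1}{\left(-3 + \frac{\sqrt{4 + 4 + 4 \left(- \frac{5}{12} - \frac{3}{2}\right)}}{9}\right) + 77} = \frac{1}{\left(-3 + \frac{\sqrt{4 + 4 + 4 \left(- \frac{23}{12}\right)}}{9}\right) + 77} = \frac{1}{\left(-3 + \frac{\sqrt{4 + 4 - \frac{23}{3}}}{9}\right) + 77} = \frac{1}{\left(-3 + \frac{1}{9 \sqrt{3}}\right) + 77} = \frac{1}{\left(-3 + \frac{\frac{1}{3} \sqrt{3}}{9}\right) + 77} = \frac{1}{\left(-3 + \frac{\sqrt{3}}{27}\right) + 77} = \frac{1}{74 + \frac{\sqrt{3}}{27}}$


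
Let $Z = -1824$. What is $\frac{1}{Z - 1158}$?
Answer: $- \frac{1}{2982} \approx -0.00033535$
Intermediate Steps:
$\frac{1}{Z - 1158} = \frac{1}{-1824 - 1158} = \frac{1}{-2982} = - \frac{1}{2982}$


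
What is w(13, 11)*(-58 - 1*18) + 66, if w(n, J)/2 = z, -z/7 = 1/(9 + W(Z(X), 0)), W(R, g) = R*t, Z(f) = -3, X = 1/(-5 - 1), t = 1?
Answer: 730/3 ≈ 243.33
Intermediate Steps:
X = -⅙ (X = 1/(-6) = -⅙ ≈ -0.16667)
W(R, g) = R (W(R, g) = R*1 = R)
z = -7/6 (z = -7/(9 - 3) = -7/6 ≈ -1.1667)
w(n, J) = -7/3 (w(n, J) = 2*(-7/6) = -7/3)
w(13, 11)*(-58 - 1*18) + 66 = -7*(-58 - 1*18)/3 + 66 = -7*(-58 - 18)/3 + 66 = -7/3*(-76) + 66 = 532/3 + 66 = 730/3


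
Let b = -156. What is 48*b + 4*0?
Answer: -7488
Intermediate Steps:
48*b + 4*0 = 48*(-156) + 4*0 = -7488 + 0 = -7488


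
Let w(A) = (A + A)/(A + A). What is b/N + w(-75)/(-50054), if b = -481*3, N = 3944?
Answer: -1245377/3403672 ≈ -0.36589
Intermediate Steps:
b = -1443
w(A) = 1 (w(A) = (2*A)/((2*A)) = (2*A)*(1/(2*A)) = 1)
b/N + w(-75)/(-50054) = -1443/3944 + 1/(-50054) = -1443*1/3944 + 1*(-1/50054) = -1443/3944 - 1/50054 = -1245377/3403672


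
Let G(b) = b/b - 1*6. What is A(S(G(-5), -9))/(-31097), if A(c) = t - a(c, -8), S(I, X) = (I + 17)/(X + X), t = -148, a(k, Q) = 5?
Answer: 153/31097 ≈ 0.0049201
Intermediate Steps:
G(b) = -5 (G(b) = 1 - 6 = -5)
S(I, X) = (17 + I)/(2*X) (S(I, X) = (17 + I)/((2*X)) = (17 + I)*(1/(2*X)) = (17 + I)/(2*X))
A(c) = -153 (A(c) = -148 - 1*5 = -148 - 5 = -153)
A(S(G(-5), -9))/(-31097) = -153/(-31097) = -153*(-1/31097) = 153/31097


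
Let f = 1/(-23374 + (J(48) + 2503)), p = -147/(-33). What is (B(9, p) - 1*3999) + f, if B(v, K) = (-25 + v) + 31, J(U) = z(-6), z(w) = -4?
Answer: -83166001/20875 ≈ -3984.0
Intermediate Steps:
J(U) = -4
p = 49/11 (p = -147*(-1/33) = 49/11 ≈ 4.4545)
B(v, K) = 6 + v
f = -1/20875 (f = 1/(-23374 + (-4 + 2503)) = 1/(-23374 + 2499) = 1/(-20875) = -1/20875 ≈ -4.7904e-5)
(B(9, p) - 1*3999) + f = ((6 + 9) - 1*3999) - 1/20875 = (15 - 3999) - 1/20875 = -3984 - 1/20875 = -83166001/20875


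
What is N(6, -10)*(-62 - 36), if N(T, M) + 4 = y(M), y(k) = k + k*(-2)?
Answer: -588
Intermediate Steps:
y(k) = -k (y(k) = k - 2*k = -k)
N(T, M) = -4 - M
N(6, -10)*(-62 - 36) = (-4 - 1*(-10))*(-62 - 36) = (-4 + 10)*(-98) = 6*(-98) = -588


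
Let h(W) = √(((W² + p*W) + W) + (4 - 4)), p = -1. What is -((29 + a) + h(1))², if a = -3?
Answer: -729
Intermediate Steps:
h(W) = √(W²) (h(W) = √(((W² - W) + W) + (4 - 4)) = √(W² + 0) = √(W²))
-((29 + a) + h(1))² = -((29 - 3) + √(1²))² = -(26 + √1)² = -(26 + 1)² = -1*27² = -1*729 = -729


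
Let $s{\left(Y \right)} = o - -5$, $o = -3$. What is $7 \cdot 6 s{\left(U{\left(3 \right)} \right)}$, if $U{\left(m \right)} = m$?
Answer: $84$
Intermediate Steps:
$s{\left(Y \right)} = 2$ ($s{\left(Y \right)} = -3 - -5 = -3 + 5 = 2$)
$7 \cdot 6 s{\left(U{\left(3 \right)} \right)} = 7 \cdot 6 \cdot 2 = 42 \cdot 2 = 84$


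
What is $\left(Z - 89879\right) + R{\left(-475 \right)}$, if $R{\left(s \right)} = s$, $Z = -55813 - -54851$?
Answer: $-91316$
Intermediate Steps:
$Z = -962$ ($Z = -55813 + 54851 = -962$)
$\left(Z - 89879\right) + R{\left(-475 \right)} = \left(-962 - 89879\right) - 475 = -90841 - 475 = -91316$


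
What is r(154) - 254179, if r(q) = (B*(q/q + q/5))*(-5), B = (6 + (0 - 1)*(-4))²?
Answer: -270079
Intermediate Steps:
B = 100 (B = (6 - 1*(-4))² = (6 + 4)² = 10² = 100)
r(q) = -500 - 100*q (r(q) = (100*(q/q + q/5))*(-5) = (100*(1 + q*(⅕)))*(-5) = (100*(1 + q/5))*(-5) = (100 + 20*q)*(-5) = -500 - 100*q)
r(154) - 254179 = (-500 - 100*154) - 254179 = (-500 - 15400) - 254179 = -15900 - 254179 = -270079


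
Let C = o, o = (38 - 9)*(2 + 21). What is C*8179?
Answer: 5455393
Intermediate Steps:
o = 667 (o = 29*23 = 667)
C = 667
C*8179 = 667*8179 = 5455393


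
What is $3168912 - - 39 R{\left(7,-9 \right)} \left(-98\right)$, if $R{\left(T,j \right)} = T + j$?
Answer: $3176556$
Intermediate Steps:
$3168912 - - 39 R{\left(7,-9 \right)} \left(-98\right) = 3168912 - - 39 \left(7 - 9\right) \left(-98\right) = 3168912 - \left(-39\right) \left(-2\right) \left(-98\right) = 3168912 - 78 \left(-98\right) = 3168912 - -7644 = 3168912 + 7644 = 3176556$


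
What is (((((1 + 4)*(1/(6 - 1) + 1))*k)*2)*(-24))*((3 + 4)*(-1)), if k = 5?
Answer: 10080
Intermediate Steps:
(((((1 + 4)*(1/(6 - 1) + 1))*k)*2)*(-24))*((3 + 4)*(-1)) = (((((1 + 4)*(1/(6 - 1) + 1))*5)*2)*(-24))*((3 + 4)*(-1)) = ((((5*(1/5 + 1))*5)*2)*(-24))*(7*(-1)) = ((((5*(1/5 + 1))*5)*2)*(-24))*(-7) = ((((5*(6/5))*5)*2)*(-24))*(-7) = (((6*5)*2)*(-24))*(-7) = ((30*2)*(-24))*(-7) = (60*(-24))*(-7) = -1440*(-7) = 10080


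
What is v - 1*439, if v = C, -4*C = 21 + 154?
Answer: -1931/4 ≈ -482.75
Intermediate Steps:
C = -175/4 (C = -(21 + 154)/4 = -¼*175 = -175/4 ≈ -43.750)
v = -175/4 ≈ -43.750
v - 1*439 = -175/4 - 1*439 = -175/4 - 439 = -1931/4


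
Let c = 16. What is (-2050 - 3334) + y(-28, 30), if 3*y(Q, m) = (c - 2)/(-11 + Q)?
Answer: -629942/117 ≈ -5384.1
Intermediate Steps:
y(Q, m) = 14/(3*(-11 + Q)) (y(Q, m) = ((16 - 2)/(-11 + Q))/3 = (14/(-11 + Q))/3 = 14/(3*(-11 + Q)))
(-2050 - 3334) + y(-28, 30) = (-2050 - 3334) + 14/(3*(-11 - 28)) = -5384 + (14/3)/(-39) = -5384 + (14/3)*(-1/39) = -5384 - 14/117 = -629942/117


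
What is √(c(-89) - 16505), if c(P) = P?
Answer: I*√16594 ≈ 128.82*I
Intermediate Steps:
√(c(-89) - 16505) = √(-89 - 16505) = √(-16594) = I*√16594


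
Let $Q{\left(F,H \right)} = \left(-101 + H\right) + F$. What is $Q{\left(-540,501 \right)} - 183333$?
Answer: $-183473$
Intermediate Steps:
$Q{\left(F,H \right)} = -101 + F + H$
$Q{\left(-540,501 \right)} - 183333 = \left(-101 - 540 + 501\right) - 183333 = -140 - 183333 = -183473$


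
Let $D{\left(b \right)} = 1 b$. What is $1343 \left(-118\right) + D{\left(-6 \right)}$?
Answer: $-158480$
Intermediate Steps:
$D{\left(b \right)} = b$
$1343 \left(-118\right) + D{\left(-6 \right)} = 1343 \left(-118\right) - 6 = -158474 - 6 = -158480$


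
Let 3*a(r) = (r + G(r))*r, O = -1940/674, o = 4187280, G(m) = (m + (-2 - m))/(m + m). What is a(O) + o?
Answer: 475545478097/113569 ≈ 4.1873e+6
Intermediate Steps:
G(m) = -1/m (G(m) = -2*1/(2*m) = -1/m)
O = -970/337 (O = -1940*1/674 = -970/337 ≈ -2.8783)
a(r) = r*(r - 1/r)/3 (a(r) = ((r - 1/r)*r)/3 = (r*(r - 1/r))/3 = r*(r - 1/r)/3)
a(O) + o = (-⅓ + (-970/337)²/3) + 4187280 = (-⅓ + (⅓)*(940900/113569)) + 4187280 = (-⅓ + 940900/340707) + 4187280 = 275777/113569 + 4187280 = 475545478097/113569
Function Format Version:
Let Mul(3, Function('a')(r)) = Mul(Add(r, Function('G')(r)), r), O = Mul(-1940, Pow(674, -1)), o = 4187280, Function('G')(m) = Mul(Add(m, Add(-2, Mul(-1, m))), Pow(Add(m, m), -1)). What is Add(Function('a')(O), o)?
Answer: Rational(475545478097, 113569) ≈ 4.1873e+6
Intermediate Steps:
Function('G')(m) = Mul(-1, Pow(m, -1)) (Function('G')(m) = Mul(-2, Pow(Mul(2, m), -1)) = Mul(-2, Mul(Rational(1, 2), Pow(m, -1))) = Mul(-1, Pow(m, -1)))
O = Rational(-970, 337) (O = Mul(-1940, Rational(1, 674)) = Rational(-970, 337) ≈ -2.8783)
Function('a')(r) = Mul(Rational(1, 3), r, Add(r, Mul(-1, Pow(r, -1)))) (Function('a')(r) = Mul(Rational(1, 3), Mul(Add(r, Mul(-1, Pow(r, -1))), r)) = Mul(Rational(1, 3), Mul(r, Add(r, Mul(-1, Pow(r, -1))))) = Mul(Rational(1, 3), r, Add(r, Mul(-1, Pow(r, -1)))))
Add(Function('a')(O), o) = Add(Add(Rational(-1, 3), Mul(Rational(1, 3), Pow(Rational(-970, 337), 2))), 4187280) = Add(Add(Rational(-1, 3), Mul(Rational(1, 3), Rational(940900, 113569))), 4187280) = Add(Add(Rational(-1, 3), Rational(940900, 340707)), 4187280) = Add(Rational(275777, 113569), 4187280) = Rational(475545478097, 113569)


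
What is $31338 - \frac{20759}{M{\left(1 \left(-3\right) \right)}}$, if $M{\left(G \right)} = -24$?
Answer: $\frac{772871}{24} \approx 32203.0$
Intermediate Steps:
$31338 - \frac{20759}{M{\left(1 \left(-3\right) \right)}} = 31338 - \frac{20759}{-24} = 31338 - - \frac{20759}{24} = 31338 + \frac{20759}{24} = \frac{772871}{24}$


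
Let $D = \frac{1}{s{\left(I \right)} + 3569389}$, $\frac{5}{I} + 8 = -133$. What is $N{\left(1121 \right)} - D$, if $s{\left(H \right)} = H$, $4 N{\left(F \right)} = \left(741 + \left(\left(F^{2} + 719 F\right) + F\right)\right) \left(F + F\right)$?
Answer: $\frac{582376596654437983}{503283844} \approx 1.1572 \cdot 10^{9}$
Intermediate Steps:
$I = - \frac{5}{141}$ ($I = \frac{5}{-8 - 133} = \frac{5}{-141} = 5 \left(- \frac{1}{141}\right) = - \frac{5}{141} \approx -0.035461$)
$N{\left(F \right)} = \frac{F \left(741 + F^{2} + 720 F\right)}{2}$ ($N{\left(F \right)} = \frac{\left(741 + \left(\left(F^{2} + 719 F\right) + F\right)\right) \left(F + F\right)}{4} = \frac{\left(741 + \left(F^{2} + 720 F\right)\right) 2 F}{4} = \frac{\left(741 + F^{2} + 720 F\right) 2 F}{4} = \frac{2 F \left(741 + F^{2} + 720 F\right)}{4} = \frac{F \left(741 + F^{2} + 720 F\right)}{2}$)
$D = \frac{141}{503283844}$ ($D = \frac{1}{- \frac{5}{141} + 3569389} = \frac{1}{\frac{503283844}{141}} = \frac{141}{503283844} \approx 2.8016 \cdot 10^{-7}$)
$N{\left(1121 \right)} - D = \frac{1}{2} \cdot 1121 \left(741 + 1121^{2} + 720 \cdot 1121\right) - \frac{141}{503283844} = \frac{1}{2} \cdot 1121 \left(741 + 1256641 + 807120\right) - \frac{141}{503283844} = \frac{1}{2} \cdot 1121 \cdot 2064502 - \frac{141}{503283844} = 1157153371 - \frac{141}{503283844} = \frac{582376596654437983}{503283844}$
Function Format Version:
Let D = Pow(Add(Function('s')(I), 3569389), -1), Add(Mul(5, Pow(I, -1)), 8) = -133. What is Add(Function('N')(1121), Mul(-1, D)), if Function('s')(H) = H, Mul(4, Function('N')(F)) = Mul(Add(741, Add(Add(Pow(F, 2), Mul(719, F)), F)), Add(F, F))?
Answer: Rational(582376596654437983, 503283844) ≈ 1.1572e+9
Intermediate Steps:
I = Rational(-5, 141) (I = Mul(5, Pow(Add(-8, -133), -1)) = Mul(5, Pow(-141, -1)) = Mul(5, Rational(-1, 141)) = Rational(-5, 141) ≈ -0.035461)
Function('N')(F) = Mul(Rational(1, 2), F, Add(741, Pow(F, 2), Mul(720, F))) (Function('N')(F) = Mul(Rational(1, 4), Mul(Add(741, Add(Add(Pow(F, 2), Mul(719, F)), F)), Add(F, F))) = Mul(Rational(1, 4), Mul(Add(741, Add(Pow(F, 2), Mul(720, F))), Mul(2, F))) = Mul(Rational(1, 4), Mul(Add(741, Pow(F, 2), Mul(720, F)), Mul(2, F))) = Mul(Rational(1, 4), Mul(2, F, Add(741, Pow(F, 2), Mul(720, F)))) = Mul(Rational(1, 2), F, Add(741, Pow(F, 2), Mul(720, F))))
D = Rational(141, 503283844) (D = Pow(Add(Rational(-5, 141), 3569389), -1) = Pow(Rational(503283844, 141), -1) = Rational(141, 503283844) ≈ 2.8016e-7)
Add(Function('N')(1121), Mul(-1, D)) = Add(Mul(Rational(1, 2), 1121, Add(741, Pow(1121, 2), Mul(720, 1121))), Mul(-1, Rational(141, 503283844))) = Add(Mul(Rational(1, 2), 1121, Add(741, 1256641, 807120)), Rational(-141, 503283844)) = Add(Mul(Rational(1, 2), 1121, 2064502), Rational(-141, 503283844)) = Add(1157153371, Rational(-141, 503283844)) = Rational(582376596654437983, 503283844)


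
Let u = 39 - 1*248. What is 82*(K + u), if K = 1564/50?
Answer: -364326/25 ≈ -14573.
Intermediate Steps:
K = 782/25 (K = 1564*(1/50) = 782/25 ≈ 31.280)
u = -209 (u = 39 - 248 = -209)
82*(K + u) = 82*(782/25 - 209) = 82*(-4443/25) = -364326/25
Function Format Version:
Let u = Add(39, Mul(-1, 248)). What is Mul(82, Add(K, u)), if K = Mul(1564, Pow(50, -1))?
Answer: Rational(-364326, 25) ≈ -14573.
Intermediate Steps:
K = Rational(782, 25) (K = Mul(1564, Rational(1, 50)) = Rational(782, 25) ≈ 31.280)
u = -209 (u = Add(39, -248) = -209)
Mul(82, Add(K, u)) = Mul(82, Add(Rational(782, 25), -209)) = Mul(82, Rational(-4443, 25)) = Rational(-364326, 25)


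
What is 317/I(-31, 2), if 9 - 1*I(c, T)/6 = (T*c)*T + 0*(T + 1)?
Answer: 317/798 ≈ 0.39724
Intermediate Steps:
I(c, T) = 54 - 6*c*T² (I(c, T) = 54 - 6*((T*c)*T + 0*(T + 1)) = 54 - 6*(c*T² + 0*(1 + T)) = 54 - 6*(c*T² + 0) = 54 - 6*c*T²)
317/I(-31, 2) = 317/(54 - 6*(-31)*2²) = 317/(54 - 6*(-31)*4) = 317/(54 + 744) = 317/798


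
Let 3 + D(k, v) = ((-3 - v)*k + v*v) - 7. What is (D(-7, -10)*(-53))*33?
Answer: -71709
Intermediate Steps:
D(k, v) = -10 + v**2 + k*(-3 - v) (D(k, v) = -3 + (((-3 - v)*k + v*v) - 7) = -3 + ((k*(-3 - v) + v**2) - 7) = -3 + ((v**2 + k*(-3 - v)) - 7) = -3 + (-7 + v**2 + k*(-3 - v)) = -10 + v**2 + k*(-3 - v))
(D(-7, -10)*(-53))*33 = ((-10 + (-10)**2 - 3*(-7) - 1*(-7)*(-10))*(-53))*33 = ((-10 + 100 + 21 - 70)*(-53))*33 = (41*(-53))*33 = -2173*33 = -71709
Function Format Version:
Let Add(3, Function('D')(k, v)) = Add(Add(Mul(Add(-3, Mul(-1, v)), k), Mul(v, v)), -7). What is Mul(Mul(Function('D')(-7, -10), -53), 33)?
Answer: -71709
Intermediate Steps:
Function('D')(k, v) = Add(-10, Pow(v, 2), Mul(k, Add(-3, Mul(-1, v)))) (Function('D')(k, v) = Add(-3, Add(Add(Mul(Add(-3, Mul(-1, v)), k), Mul(v, v)), -7)) = Add(-3, Add(Add(Mul(k, Add(-3, Mul(-1, v))), Pow(v, 2)), -7)) = Add(-3, Add(Add(Pow(v, 2), Mul(k, Add(-3, Mul(-1, v)))), -7)) = Add(-3, Add(-7, Pow(v, 2), Mul(k, Add(-3, Mul(-1, v))))) = Add(-10, Pow(v, 2), Mul(k, Add(-3, Mul(-1, v)))))
Mul(Mul(Function('D')(-7, -10), -53), 33) = Mul(Mul(Add(-10, Pow(-10, 2), Mul(-3, -7), Mul(-1, -7, -10)), -53), 33) = Mul(Mul(Add(-10, 100, 21, -70), -53), 33) = Mul(Mul(41, -53), 33) = Mul(-2173, 33) = -71709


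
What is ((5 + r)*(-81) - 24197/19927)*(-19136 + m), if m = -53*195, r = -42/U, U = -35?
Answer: 1478197046222/99635 ≈ 1.4836e+7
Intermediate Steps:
r = 6/5 (r = -42/(-35) = -42*(-1/35) = 6/5 ≈ 1.2000)
m = -10335
((5 + r)*(-81) - 24197/19927)*(-19136 + m) = ((5 + 6/5)*(-81) - 24197/19927)*(-19136 - 10335) = ((31/5)*(-81) - 24197*1/19927)*(-29471) = (-2511/5 - 24197/19927)*(-29471) = -50157682/99635*(-29471) = 1478197046222/99635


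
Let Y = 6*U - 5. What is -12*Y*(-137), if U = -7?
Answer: -77268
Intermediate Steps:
Y = -47 (Y = 6*(-7) - 5 = -42 - 5 = -47)
-12*Y*(-137) = -12*(-47)*(-137) = 564*(-137) = -77268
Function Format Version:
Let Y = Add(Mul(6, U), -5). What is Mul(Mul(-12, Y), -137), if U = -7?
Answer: -77268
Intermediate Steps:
Y = -47 (Y = Add(Mul(6, -7), -5) = Add(-42, -5) = -47)
Mul(Mul(-12, Y), -137) = Mul(Mul(-12, -47), -137) = Mul(564, -137) = -77268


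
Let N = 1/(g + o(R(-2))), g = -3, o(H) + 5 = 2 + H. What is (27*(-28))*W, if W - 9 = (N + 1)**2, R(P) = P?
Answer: -118125/16 ≈ -7382.8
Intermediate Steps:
o(H) = -3 + H (o(H) = -5 + (2 + H) = -3 + H)
N = -1/8 (N = 1/(-3 + (-3 - 2)) = 1/(-3 - 5) = 1/(-8) = -1/8 ≈ -0.12500)
W = 625/64 (W = 9 + (-1/8 + 1)**2 = 9 + (7/8)**2 = 9 + 49/64 = 625/64 ≈ 9.7656)
(27*(-28))*W = (27*(-28))*(625/64) = -756*625/64 = -118125/16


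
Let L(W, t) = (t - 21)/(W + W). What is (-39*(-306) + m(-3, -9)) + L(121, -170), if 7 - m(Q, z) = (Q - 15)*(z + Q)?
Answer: 2837259/242 ≈ 11724.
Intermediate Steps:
m(Q, z) = 7 - (-15 + Q)*(Q + z) (m(Q, z) = 7 - (Q - 15)*(z + Q) = 7 - (-15 + Q)*(Q + z))
L(W, t) = (-21 + t)/(2*W) (L(W, t) = (-21 + t)/((2*W)) = (-21 + t)*(1/(2*W)) = (-21 + t)/(2*W))
(-39*(-306) + m(-3, -9)) + L(121, -170) = (-39*(-306) + (7 - 1*(-3)² + 15*(-3) + 15*(-9) - 1*(-3)*(-9))) + (½)*(-21 - 170)/121 = (11934 + (7 - 1*9 - 45 - 135 - 27)) + (½)*(1/121)*(-191) = (11934 + (7 - 9 - 45 - 135 - 27)) - 191/242 = (11934 - 209) - 191/242 = 11725 - 191/242 = 2837259/242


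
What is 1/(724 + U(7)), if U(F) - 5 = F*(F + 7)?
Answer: 1/827 ≈ 0.0012092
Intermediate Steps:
U(F) = 5 + F*(7 + F) (U(F) = 5 + F*(F + 7) = 5 + F*(7 + F))
1/(724 + U(7)) = 1/(724 + (5 + 7² + 7*7)) = 1/(724 + (5 + 49 + 49)) = 1/(724 + 103) = 1/827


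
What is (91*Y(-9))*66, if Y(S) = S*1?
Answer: -54054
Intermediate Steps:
Y(S) = S
(91*Y(-9))*66 = (91*(-9))*66 = -819*66 = -54054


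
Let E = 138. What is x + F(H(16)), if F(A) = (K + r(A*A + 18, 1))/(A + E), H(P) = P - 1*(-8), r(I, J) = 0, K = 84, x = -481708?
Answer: -13006102/27 ≈ -4.8171e+5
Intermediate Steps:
H(P) = 8 + P (H(P) = P + 8 = 8 + P)
F(A) = 84/(138 + A) (F(A) = (84 + 0)/(A + 138) = 84/(138 + A))
x + F(H(16)) = -481708 + 84/(138 + (8 + 16)) = -481708 + 84/(138 + 24) = -481708 + 84/162 = -481708 + 84*(1/162) = -481708 + 14/27 = -13006102/27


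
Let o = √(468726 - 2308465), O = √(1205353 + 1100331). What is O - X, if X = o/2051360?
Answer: 2*√576421 - I*√1839739/2051360 ≈ 1518.4 - 0.00066121*I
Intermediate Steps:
O = 2*√576421 (O = √2305684 = 2*√576421 ≈ 1518.4)
o = I*√1839739 (o = √(-1839739) = I*√1839739 ≈ 1356.4*I)
X = I*√1839739/2051360 (X = (I*√1839739)/2051360 = (I*√1839739)*(1/2051360) = I*√1839739/2051360 ≈ 0.00066121*I)
O - X = 2*√576421 - I*√1839739/2051360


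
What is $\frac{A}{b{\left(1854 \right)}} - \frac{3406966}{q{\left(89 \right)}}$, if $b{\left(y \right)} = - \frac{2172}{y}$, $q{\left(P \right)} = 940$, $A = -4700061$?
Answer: $\frac{170493299546}{42535} \approx 4.0083 \cdot 10^{6}$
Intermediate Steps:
$\frac{A}{b{\left(1854 \right)}} - \frac{3406966}{q{\left(89 \right)}} = - \frac{4700061}{\left(-2172\right) \frac{1}{1854}} - \frac{3406966}{940} = - \frac{4700061}{\left(-2172\right) \frac{1}{1854}} - \frac{1703483}{470} = - \frac{4700061}{- \frac{362}{309}} - \frac{1703483}{470} = \left(-4700061\right) \left(- \frac{309}{362}\right) - \frac{1703483}{470} = \frac{1452318849}{362} - \frac{1703483}{470} = \frac{170493299546}{42535}$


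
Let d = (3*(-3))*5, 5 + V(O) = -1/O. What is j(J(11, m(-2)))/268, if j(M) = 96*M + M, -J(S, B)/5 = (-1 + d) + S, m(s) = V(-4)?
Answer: 16975/268 ≈ 63.340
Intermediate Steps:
V(O) = -5 - 1/O
m(s) = -19/4 (m(s) = -5 - 1/(-4) = -5 - 1*(-¼) = -5 + ¼ = -19/4)
d = -45 (d = -9*5 = -45)
J(S, B) = 230 - 5*S (J(S, B) = -5*((-1 - 45) + S) = -5*(-46 + S) = 230 - 5*S)
j(M) = 97*M
j(J(11, m(-2)))/268 = (97*(230 - 5*11))/268 = (97*(230 - 55))*(1/268) = (97*175)*(1/268) = 16975*(1/268) = 16975/268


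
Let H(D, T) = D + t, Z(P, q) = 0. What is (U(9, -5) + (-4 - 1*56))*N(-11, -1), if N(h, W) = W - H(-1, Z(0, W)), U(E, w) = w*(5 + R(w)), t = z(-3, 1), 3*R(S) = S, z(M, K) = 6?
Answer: 460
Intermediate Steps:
R(S) = S/3
t = 6
U(E, w) = w*(5 + w/3)
H(D, T) = 6 + D (H(D, T) = D + 6 = 6 + D)
N(h, W) = -5 + W (N(h, W) = W - (6 - 1) = W - 1*5 = W - 5 = -5 + W)
(U(9, -5) + (-4 - 1*56))*N(-11, -1) = ((⅓)*(-5)*(15 - 5) + (-4 - 1*56))*(-5 - 1) = ((⅓)*(-5)*10 + (-4 - 56))*(-6) = (-50/3 - 60)*(-6) = -230/3*(-6) = 460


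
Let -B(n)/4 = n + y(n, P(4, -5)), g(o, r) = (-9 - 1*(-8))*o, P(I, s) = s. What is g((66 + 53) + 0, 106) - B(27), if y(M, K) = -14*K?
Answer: 269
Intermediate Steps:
g(o, r) = -o (g(o, r) = (-9 + 8)*o = -o)
B(n) = -280 - 4*n (B(n) = -4*(n - 14*(-5)) = -4*(n + 70) = -4*(70 + n) = -280 - 4*n)
g((66 + 53) + 0, 106) - B(27) = -((66 + 53) + 0) - (-280 - 4*27) = -(119 + 0) - (-280 - 108) = -1*119 - 1*(-388) = -119 + 388 = 269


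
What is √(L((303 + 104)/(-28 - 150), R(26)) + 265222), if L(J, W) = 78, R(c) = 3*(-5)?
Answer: 10*√2653 ≈ 515.07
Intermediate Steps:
R(c) = -15
√(L((303 + 104)/(-28 - 150), R(26)) + 265222) = √(78 + 265222) = √265300 = 10*√2653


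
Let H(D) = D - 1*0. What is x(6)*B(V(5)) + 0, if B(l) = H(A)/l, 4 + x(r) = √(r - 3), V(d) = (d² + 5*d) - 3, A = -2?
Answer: 8/47 - 2*√3/47 ≈ 0.096509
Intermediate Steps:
V(d) = -3 + d² + 5*d
x(r) = -4 + √(-3 + r) (x(r) = -4 + √(r - 3) = -4 + √(-3 + r))
H(D) = D (H(D) = D + 0 = D)
B(l) = -2/l
x(6)*B(V(5)) + 0 = (-4 + √(-3 + 6))*(-2/(-3 + 5² + 5*5)) + 0 = (-4 + √3)*(-2/(-3 + 25 + 25)) + 0 = (-4 + √3)*(-2/47) + 0 = (8/47 - 2*√3/47) + 0 = 8/47 - 2*√3/47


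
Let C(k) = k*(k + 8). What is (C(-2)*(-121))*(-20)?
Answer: -29040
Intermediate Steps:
C(k) = k*(8 + k)
(C(-2)*(-121))*(-20) = (-2*(8 - 2)*(-121))*(-20) = (-2*6*(-121))*(-20) = -12*(-121)*(-20) = 1452*(-20) = -29040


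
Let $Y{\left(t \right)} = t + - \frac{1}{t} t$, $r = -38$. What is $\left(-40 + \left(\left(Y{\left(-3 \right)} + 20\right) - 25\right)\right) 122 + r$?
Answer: $-6016$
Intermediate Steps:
$Y{\left(t \right)} = -1 + t$ ($Y{\left(t \right)} = t - 1 = -1 + t$)
$\left(-40 + \left(\left(Y{\left(-3 \right)} + 20\right) - 25\right)\right) 122 + r = \left(-40 + \left(\left(\left(-1 - 3\right) + 20\right) - 25\right)\right) 122 - 38 = \left(-40 + \left(\left(-4 + 20\right) - 25\right)\right) 122 - 38 = \left(-40 + \left(16 - 25\right)\right) 122 - 38 = \left(-40 - 9\right) 122 - 38 = \left(-49\right) 122 - 38 = -5978 - 38 = -6016$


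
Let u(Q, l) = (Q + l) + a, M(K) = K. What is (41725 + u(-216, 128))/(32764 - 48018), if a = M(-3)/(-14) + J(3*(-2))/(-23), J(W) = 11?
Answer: -13407029/4911788 ≈ -2.7296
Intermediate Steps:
a = -85/322 (a = -3/(-14) + 11/(-23) = -3*(-1/14) + 11*(-1/23) = 3/14 - 11/23 = -85/322 ≈ -0.26398)
u(Q, l) = -85/322 + Q + l (u(Q, l) = (Q + l) - 85/322 = -85/322 + Q + l)
(41725 + u(-216, 128))/(32764 - 48018) = (41725 + (-85/322 - 216 + 128))/(32764 - 48018) = (41725 - 28421/322)/(-15254) = (13407029/322)*(-1/15254) = -13407029/4911788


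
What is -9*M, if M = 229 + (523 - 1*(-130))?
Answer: -7938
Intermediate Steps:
M = 882 (M = 229 + (523 + 130) = 229 + 653 = 882)
-9*M = -9*882 = -7938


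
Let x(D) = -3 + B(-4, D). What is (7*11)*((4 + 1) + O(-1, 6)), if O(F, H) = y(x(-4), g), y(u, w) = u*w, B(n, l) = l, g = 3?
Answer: -1232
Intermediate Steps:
x(D) = -3 + D
O(F, H) = -21 (O(F, H) = (-3 - 4)*3 = -7*3 = -21)
(7*11)*((4 + 1) + O(-1, 6)) = (7*11)*((4 + 1) - 21) = 77*(5 - 21) = 77*(-16) = -1232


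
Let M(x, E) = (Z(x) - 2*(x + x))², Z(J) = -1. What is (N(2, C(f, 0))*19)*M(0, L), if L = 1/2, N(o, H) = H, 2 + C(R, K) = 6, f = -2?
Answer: 76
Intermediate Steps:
C(R, K) = 4 (C(R, K) = -2 + 6 = 4)
L = ½ ≈ 0.50000
M(x, E) = (-1 - 4*x)² (M(x, E) = (-1 - 2*(x + x))² = (-1 - 4*x)²)
(N(2, C(f, 0))*19)*M(0, L) = (4*19)*(1 + 4*0)² = 76*(1 + 0)² = 76*1² = 76*1 = 76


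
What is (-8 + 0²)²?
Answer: 64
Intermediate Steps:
(-8 + 0²)² = (-8 + 0)² = (-8)² = 64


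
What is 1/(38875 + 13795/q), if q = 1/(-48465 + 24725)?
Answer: -1/327454425 ≈ -3.0539e-9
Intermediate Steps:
q = -1/23740 (q = 1/(-23740) = -1/23740 ≈ -4.2123e-5)
1/(38875 + 13795/q) = 1/(38875 + 13795/(-1/23740)) = 1/(38875 + 13795*(-23740)) = 1/(38875 - 327493300) = 1/(-327454425) = -1/327454425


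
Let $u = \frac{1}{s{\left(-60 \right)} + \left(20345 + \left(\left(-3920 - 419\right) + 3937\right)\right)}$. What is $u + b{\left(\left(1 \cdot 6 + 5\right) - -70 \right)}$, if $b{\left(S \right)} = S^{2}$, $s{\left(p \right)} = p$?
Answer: $\frac{130452364}{19883} \approx 6561.0$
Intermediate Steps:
$u = \frac{1}{19883}$ ($u = \frac{1}{-60 + \left(20345 + \left(\left(-3920 - 419\right) + 3937\right)\right)} = \frac{1}{-60 + \left(20345 + \left(-4339 + 3937\right)\right)} = \frac{1}{-60 + \left(20345 - 402\right)} = \frac{1}{-60 + 19943} = \frac{1}{19883} \approx 5.0294 \cdot 10^{-5}$)
$u + b{\left(\left(1 \cdot 6 + 5\right) - -70 \right)} = \frac{1}{19883} + \left(\left(1 \cdot 6 + 5\right) - -70\right)^{2} = \frac{1}{19883} + \left(\left(6 + 5\right) + 70\right)^{2} = \frac{1}{19883} + \left(11 + 70\right)^{2} = \frac{1}{19883} + 81^{2} = \frac{1}{19883} + 6561 = \frac{130452364}{19883}$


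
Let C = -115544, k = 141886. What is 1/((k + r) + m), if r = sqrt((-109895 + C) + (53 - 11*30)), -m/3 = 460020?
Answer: -619087/766537539996 - I*sqrt(56429)/766537539996 ≈ -8.0764e-7 - 3.099e-10*I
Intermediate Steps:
m = -1380060 (m = -3*460020 = -1380060)
r = 2*I*sqrt(56429) (r = sqrt((-109895 - 115544) + (53 - 11*30)) = sqrt(-225439 + (53 - 330)) = sqrt(-225439 - 277) = sqrt(-225716) = 2*I*sqrt(56429) ≈ 475.1*I)
1/((k + r) + m) = 1/((141886 + 2*I*sqrt(56429)) - 1380060) = 1/(-1238174 + 2*I*sqrt(56429))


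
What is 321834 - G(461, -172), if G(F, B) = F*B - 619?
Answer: 401745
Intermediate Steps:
G(F, B) = -619 + B*F (G(F, B) = B*F - 619 = -619 + B*F)
321834 - G(461, -172) = 321834 - (-619 - 172*461) = 321834 - (-619 - 79292) = 321834 - 1*(-79911) = 321834 + 79911 = 401745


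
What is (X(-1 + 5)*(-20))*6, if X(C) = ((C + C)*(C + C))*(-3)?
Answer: 23040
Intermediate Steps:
X(C) = -12*C**2 (X(C) = ((2*C)*(2*C))*(-3) = (4*C**2)*(-3) = -12*C**2)
(X(-1 + 5)*(-20))*6 = (-12*(-1 + 5)**2*(-20))*6 = (-12*4**2*(-20))*6 = (-12*16*(-20))*6 = -192*(-20)*6 = 3840*6 = 23040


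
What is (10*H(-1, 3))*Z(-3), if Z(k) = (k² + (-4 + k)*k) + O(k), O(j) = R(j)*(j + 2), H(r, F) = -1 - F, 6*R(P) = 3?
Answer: -1180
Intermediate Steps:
R(P) = ½ (R(P) = (⅙)*3 = ½)
O(j) = 1 + j/2 (O(j) = (j + 2)/2 = (2 + j)/2 = 1 + j/2)
Z(k) = 1 + k² + k/2 + k*(-4 + k) (Z(k) = (k² + (-4 + k)*k) + (1 + k/2) = (k² + k*(-4 + k)) + (1 + k/2) = 1 + k² + k/2 + k*(-4 + k))
(10*H(-1, 3))*Z(-3) = (10*(-1 - 1*3))*(1 + 2*(-3)² - 7/2*(-3)) = (10*(-1 - 3))*(1 + 2*9 + 21/2) = (10*(-4))*(1 + 18 + 21/2) = -40*59/2 = -1180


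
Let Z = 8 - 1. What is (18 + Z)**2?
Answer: 625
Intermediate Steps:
Z = 7
(18 + Z)**2 = (18 + 7)**2 = 25**2 = 625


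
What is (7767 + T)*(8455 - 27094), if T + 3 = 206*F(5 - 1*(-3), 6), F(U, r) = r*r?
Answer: -282940020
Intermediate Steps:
F(U, r) = r**2
T = 7413 (T = -3 + 206*6**2 = -3 + 206*36 = -3 + 7416 = 7413)
(7767 + T)*(8455 - 27094) = (7767 + 7413)*(8455 - 27094) = 15180*(-18639) = -282940020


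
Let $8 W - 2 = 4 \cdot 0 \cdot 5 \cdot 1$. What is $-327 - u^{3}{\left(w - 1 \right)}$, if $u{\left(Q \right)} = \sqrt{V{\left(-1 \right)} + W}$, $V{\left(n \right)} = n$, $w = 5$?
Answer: $-327 + \frac{3 i \sqrt{3}}{8} \approx -327.0 + 0.64952 i$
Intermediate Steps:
$W = \frac{1}{4}$ ($W = \frac{1}{4} + \frac{4 \cdot 0 \cdot 5 \cdot 1}{8} = \frac{1}{4} + \frac{4 \cdot 0 \cdot 1}{8} = \frac{1}{4} + \frac{4 \cdot 0}{8} = \frac{1}{4} + \frac{1}{8} \cdot 0 = \frac{1}{4} + 0 = \frac{1}{4} \approx 0.25$)
$u{\left(Q \right)} = \frac{i \sqrt{3}}{2}$ ($u{\left(Q \right)} = \sqrt{-1 + \frac{1}{4}} = \sqrt{- \frac{3}{4}} = \frac{i \sqrt{3}}{2}$)
$-327 - u^{3}{\left(w - 1 \right)} = -327 - \left(\frac{i \sqrt{3}}{2}\right)^{3} = -327 - - \frac{3 i \sqrt{3}}{8} = -327 + \frac{3 i \sqrt{3}}{8}$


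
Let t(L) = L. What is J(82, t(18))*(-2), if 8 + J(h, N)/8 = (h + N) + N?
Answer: -1760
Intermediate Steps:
J(h, N) = -64 + 8*h + 16*N (J(h, N) = -64 + 8*((h + N) + N) = -64 + 8*((N + h) + N) = -64 + 8*(h + 2*N) = -64 + (8*h + 16*N) = -64 + 8*h + 16*N)
J(82, t(18))*(-2) = (-64 + 8*82 + 16*18)*(-2) = (-64 + 656 + 288)*(-2) = 880*(-2) = -1760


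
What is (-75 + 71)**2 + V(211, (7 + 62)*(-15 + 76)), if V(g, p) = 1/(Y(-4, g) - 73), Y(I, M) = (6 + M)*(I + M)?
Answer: 717537/44846 ≈ 16.000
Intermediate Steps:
V(g, p) = 1/(-97 + g**2 + 2*g) (V(g, p) = 1/((g**2 + 6*(-4) + 6*g - 4*g) - 73) = 1/((g**2 - 24 + 6*g - 4*g) - 73) = 1/((-24 + g**2 + 2*g) - 73) = 1/(-97 + g**2 + 2*g))
(-75 + 71)**2 + V(211, (7 + 62)*(-15 + 76)) = (-75 + 71)**2 + 1/(-97 + 211**2 + 2*211) = (-4)**2 + 1/(-97 + 44521 + 422) = 16 + 1/44846 = 717537/44846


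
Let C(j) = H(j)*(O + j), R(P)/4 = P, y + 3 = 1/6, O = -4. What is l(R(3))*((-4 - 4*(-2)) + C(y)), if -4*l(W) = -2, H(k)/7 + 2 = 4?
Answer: -275/6 ≈ -45.833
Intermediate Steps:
H(k) = 14 (H(k) = -14 + 7*4 = -14 + 28 = 14)
y = -17/6 (y = -3 + 1/6 = -3 + ⅙ = -17/6 ≈ -2.8333)
R(P) = 4*P
C(j) = -56 + 14*j (C(j) = 14*(-4 + j) = -56 + 14*j)
l(W) = ½ (l(W) = -¼*(-2) = ½)
l(R(3))*((-4 - 4*(-2)) + C(y)) = ((-4 - 4*(-2)) + (-56 + 14*(-17/6)))/2 = ((-4 + 8) + (-56 - 119/3))/2 = (4 - 287/3)/2 = (½)*(-275/3) = -275/6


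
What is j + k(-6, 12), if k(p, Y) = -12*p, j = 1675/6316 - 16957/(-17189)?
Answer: 7952624115/108565724 ≈ 73.252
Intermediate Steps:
j = 135891987/108565724 (j = 1675*(1/6316) - 16957*(-1/17189) = 1675/6316 + 16957/17189 = 135891987/108565724 ≈ 1.2517)
j + k(-6, 12) = 135891987/108565724 - 12*(-6) = 135891987/108565724 + 72 = 7952624115/108565724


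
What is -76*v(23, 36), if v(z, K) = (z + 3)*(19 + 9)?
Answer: -55328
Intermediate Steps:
v(z, K) = 84 + 28*z (v(z, K) = (3 + z)*28 = 84 + 28*z)
-76*v(23, 36) = -76*(84 + 28*23) = -76*(84 + 644) = -76*728 = -55328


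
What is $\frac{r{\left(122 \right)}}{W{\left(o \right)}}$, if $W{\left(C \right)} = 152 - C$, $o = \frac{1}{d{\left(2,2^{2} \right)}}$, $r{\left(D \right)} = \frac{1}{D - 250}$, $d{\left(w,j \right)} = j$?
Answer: $- \frac{1}{19424} \approx -5.1483 \cdot 10^{-5}$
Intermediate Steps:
$r{\left(D \right)} = \frac{1}{-250 + D}$
$o = \frac{1}{4}$ ($o = \frac{1}{2^{2}} = \frac{1}{4} \approx 0.25$)
$\frac{r{\left(122 \right)}}{W{\left(o \right)}} = \frac{1}{\left(-250 + 122\right) \left(152 - \frac{1}{4}\right)} = \frac{1}{\left(-128\right) \left(152 - \frac{1}{4}\right)} = - \frac{1}{128 \cdot \frac{607}{4}} = \left(- \frac{1}{128}\right) \frac{4}{607} = - \frac{1}{19424}$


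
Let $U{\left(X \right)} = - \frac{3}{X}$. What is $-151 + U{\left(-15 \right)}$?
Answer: $- \frac{754}{5} \approx -150.8$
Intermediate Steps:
$-151 + U{\left(-15 \right)} = -151 - \frac{3}{-15} = -151 - - \frac{1}{5} = -151 + \frac{1}{5} = - \frac{754}{5}$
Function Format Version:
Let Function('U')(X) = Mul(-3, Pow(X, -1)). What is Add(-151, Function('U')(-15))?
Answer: Rational(-754, 5) ≈ -150.80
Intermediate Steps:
Add(-151, Function('U')(-15)) = Add(-151, Mul(-3, Pow(-15, -1))) = Add(-151, Mul(-3, Rational(-1, 15))) = Add(-151, Rational(1, 5)) = Rational(-754, 5)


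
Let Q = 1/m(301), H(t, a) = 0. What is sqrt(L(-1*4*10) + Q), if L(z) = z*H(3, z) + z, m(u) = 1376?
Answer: I*sqrt(4733354)/344 ≈ 6.3245*I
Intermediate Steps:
L(z) = z (L(z) = z*0 + z = 0 + z = z)
Q = 1/1376 ≈ 0.00072674
sqrt(L(-1*4*10) + Q) = sqrt(-1*4*10 + 1/1376) = sqrt(-4*10 + 1/1376) = sqrt(-40 + 1/1376) = sqrt(-55039/1376) = I*sqrt(4733354)/344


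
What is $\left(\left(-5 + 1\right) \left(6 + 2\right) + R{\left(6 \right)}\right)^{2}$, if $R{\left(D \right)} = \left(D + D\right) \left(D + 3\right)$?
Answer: $5776$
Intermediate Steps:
$R{\left(D \right)} = 2 D \left(3 + D\right)$
$\left(\left(-5 + 1\right) \left(6 + 2\right) + R{\left(6 \right)}\right)^{2} = \left(\left(-5 + 1\right) \left(6 + 2\right) + 2 \cdot 6 \left(3 + 6\right)\right)^{2} = \left(\left(-4\right) 8 + 2 \cdot 6 \cdot 9\right)^{2} = \left(-32 + 108\right)^{2} = 76^{2} = 5776$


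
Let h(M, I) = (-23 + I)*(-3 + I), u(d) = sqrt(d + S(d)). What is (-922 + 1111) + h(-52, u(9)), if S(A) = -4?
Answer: 263 - 26*sqrt(5) ≈ 204.86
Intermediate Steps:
u(d) = sqrt(-4 + d) (u(d) = sqrt(d - 4) = sqrt(-4 + d))
(-922 + 1111) + h(-52, u(9)) = (-922 + 1111) + (69 + (sqrt(-4 + 9))**2 - 26*sqrt(-4 + 9)) = 189 + (69 + (sqrt(5))**2 - 26*sqrt(5)) = 189 + (69 + 5 - 26*sqrt(5)) = 189 + (74 - 26*sqrt(5)) = 263 - 26*sqrt(5)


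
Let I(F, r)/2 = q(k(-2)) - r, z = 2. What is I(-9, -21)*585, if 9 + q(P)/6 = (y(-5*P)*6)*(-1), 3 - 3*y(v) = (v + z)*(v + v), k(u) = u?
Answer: 3288870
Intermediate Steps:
y(v) = 1 - 2*v*(2 + v)/3 (y(v) = 1 - (v + 2)*(v + v)/3 = 1 - (2 + v)*2*v/3 = 1 - 2*v*(2 + v)/3)
q(P) = -90 - 240*P + 600*P² (q(P) = -54 + 6*(((1 - (-20)*P/3 - 2*25*P²/3)*6)*(-1)) = -54 + 6*(((1 + 20*P/3 - 50*P²/3)*6)*(-1)) = -54 + 6*(((1 - 50*P²/3 + 20*P/3)*6)*(-1)) = -54 + 6*((6 - 100*P² + 40*P)*(-1)) = -54 + 6*(-6 - 40*P + 100*P²) = -54 + (-36 - 240*P + 600*P²) = -90 - 240*P + 600*P²)
I(F, r) = 5580 - 2*r (I(F, r) = 2*((-90 - 240*(-2) + 600*(-2)²) - r) = 2*((-90 + 480 + 600*4) - r) = 2*((-90 + 480 + 2400) - r) = 2*(2790 - r) = 5580 - 2*r)
I(-9, -21)*585 = (5580 - 2*(-21))*585 = (5580 + 42)*585 = 5622*585 = 3288870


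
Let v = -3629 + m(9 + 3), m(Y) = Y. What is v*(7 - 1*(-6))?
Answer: -47021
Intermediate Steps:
v = -3617 (v = -3629 + (9 + 3) = -3629 + 12 = -3617)
v*(7 - 1*(-6)) = -3617*(7 - 1*(-6)) = -3617*(7 + 6) = -3617*13 = -47021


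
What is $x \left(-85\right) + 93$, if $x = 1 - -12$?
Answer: $-1012$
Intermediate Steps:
$x = 13$ ($x = 1 + 12 = 13$)
$x \left(-85\right) + 93 = 13 \left(-85\right) + 93 = -1105 + 93 = -1012$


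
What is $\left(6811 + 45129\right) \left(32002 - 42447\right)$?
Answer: $-542513300$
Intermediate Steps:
$\left(6811 + 45129\right) \left(32002 - 42447\right) = 51940 \left(-10445\right) = -542513300$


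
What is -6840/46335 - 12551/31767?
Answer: -53255791/98128263 ≈ -0.54272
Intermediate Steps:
-6840/46335 - 12551/31767 = -6840*1/46335 - 12551*1/31767 = -456/3089 - 12551/31767 = -53255791/98128263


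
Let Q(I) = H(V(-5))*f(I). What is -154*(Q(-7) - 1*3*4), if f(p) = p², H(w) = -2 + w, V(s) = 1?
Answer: 9394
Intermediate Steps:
Q(I) = -I² (Q(I) = (-2 + 1)*I² = -I²)
-154*(Q(-7) - 1*3*4) = -154*(-1*(-7)² - 1*3*4) = -154*(-1*49 - 3*4) = -154*(-49 - 12) = -154*(-61) = 9394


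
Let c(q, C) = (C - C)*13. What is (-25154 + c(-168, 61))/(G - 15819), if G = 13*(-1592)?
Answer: 25154/36515 ≈ 0.68887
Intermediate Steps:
G = -20696
c(q, C) = 0 (c(q, C) = 0*13 = 0)
(-25154 + c(-168, 61))/(G - 15819) = (-25154 + 0)/(-20696 - 15819) = -25154/(-36515) = -25154*(-1/36515) = 25154/36515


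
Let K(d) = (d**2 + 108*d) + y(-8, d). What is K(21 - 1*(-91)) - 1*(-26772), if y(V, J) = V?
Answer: 51404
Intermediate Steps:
K(d) = -8 + d**2 + 108*d (K(d) = (d**2 + 108*d) - 8 = -8 + d**2 + 108*d)
K(21 - 1*(-91)) - 1*(-26772) = (-8 + (21 - 1*(-91))**2 + 108*(21 - 1*(-91))) - 1*(-26772) = (-8 + (21 + 91)**2 + 108*(21 + 91)) + 26772 = (-8 + 112**2 + 108*112) + 26772 = (-8 + 12544 + 12096) + 26772 = 24632 + 26772 = 51404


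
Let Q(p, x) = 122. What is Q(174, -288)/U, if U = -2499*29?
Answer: -122/72471 ≈ -0.0016834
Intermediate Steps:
U = -72471
Q(174, -288)/U = 122/(-72471) = 122*(-1/72471) = -122/72471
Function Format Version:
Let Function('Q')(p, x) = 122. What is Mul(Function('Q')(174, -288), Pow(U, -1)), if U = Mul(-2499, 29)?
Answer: Rational(-122, 72471) ≈ -0.0016834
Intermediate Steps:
U = -72471
Mul(Function('Q')(174, -288), Pow(U, -1)) = Mul(122, Pow(-72471, -1)) = Mul(122, Rational(-1, 72471)) = Rational(-122, 72471)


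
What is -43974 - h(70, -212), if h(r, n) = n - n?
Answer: -43974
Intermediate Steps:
h(r, n) = 0
-43974 - h(70, -212) = -43974 - 1*0 = -43974 + 0 = -43974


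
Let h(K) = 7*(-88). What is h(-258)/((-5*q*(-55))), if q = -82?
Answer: 28/1025 ≈ 0.027317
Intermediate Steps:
h(K) = -616
h(-258)/((-5*q*(-55))) = -616/(-5*(-82)*(-55)) = -616/(410*(-55)) = -616/(-22550) = -616*(-1/22550) = 28/1025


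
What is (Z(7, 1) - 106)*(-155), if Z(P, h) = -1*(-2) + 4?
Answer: 15500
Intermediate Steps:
Z(P, h) = 6 (Z(P, h) = 2 + 4 = 6)
(Z(7, 1) - 106)*(-155) = (6 - 106)*(-155) = -100*(-155) = 15500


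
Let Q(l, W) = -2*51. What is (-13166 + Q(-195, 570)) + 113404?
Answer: 100136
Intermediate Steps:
Q(l, W) = -102
(-13166 + Q(-195, 570)) + 113404 = (-13166 - 102) + 113404 = -13268 + 113404 = 100136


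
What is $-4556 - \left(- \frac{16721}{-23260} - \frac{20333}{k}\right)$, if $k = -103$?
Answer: $- \frac{11389841523}{2395780} \approx -4754.1$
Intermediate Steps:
$-4556 - \left(- \frac{16721}{-23260} - \frac{20333}{k}\right) = -4556 - \left(- \frac{16721}{-23260} - \frac{20333}{-103}\right) = -4556 - \left(\left(-16721\right) \left(- \frac{1}{23260}\right) - - \frac{20333}{103}\right) = -4556 - \left(\frac{16721}{23260} + \frac{20333}{103}\right) = -4556 - \frac{474667843}{2395780} = - \frac{11389841523}{2395780}$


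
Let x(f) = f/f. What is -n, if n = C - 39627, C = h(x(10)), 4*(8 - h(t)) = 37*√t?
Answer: 158513/4 ≈ 39628.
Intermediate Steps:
x(f) = 1
h(t) = 8 - 37*√t/4
C = -5/4 (C = 8 - 37*√1/4 = 8 - 37/4*1 = 8 - 37/4 = -5/4 ≈ -1.2500)
n = -158513/4 (n = -5/4 - 39627 = -158513/4 ≈ -39628.)
-n = -1*(-158513/4) = 158513/4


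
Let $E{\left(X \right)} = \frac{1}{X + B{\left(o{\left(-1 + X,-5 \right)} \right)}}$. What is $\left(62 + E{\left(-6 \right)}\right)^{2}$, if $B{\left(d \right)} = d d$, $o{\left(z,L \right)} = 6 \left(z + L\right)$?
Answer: $\frac{103064755369}{26811684} \approx 3844.0$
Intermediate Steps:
$o{\left(z,L \right)} = 6 L + 6 z$ ($o{\left(z,L \right)} = 6 \left(L + z\right) = 6 L + 6 z$)
$B{\left(d \right)} = d^{2}$
$E{\left(X \right)} = \frac{1}{X + \left(-36 + 6 X\right)^{2}}$ ($E{\left(X \right)} = \frac{1}{X + \left(6 \left(-5\right) + 6 \left(-1 + X\right)\right)^{2}} = \frac{1}{X + \left(-30 + \left(-6 + 6 X\right)\right)^{2}} = \frac{1}{X + \left(-36 + 6 X\right)^{2}}$)
$\left(62 + E{\left(-6 \right)}\right)^{2} = \left(62 + \frac{1}{-6 + 36 \left(-6 - 6\right)^{2}}\right)^{2} = \left(62 + \frac{1}{-6 + 36 \left(-12\right)^{2}}\right)^{2} = \left(62 + \frac{1}{-6 + 36 \cdot 144}\right)^{2} = \left(62 + \frac{1}{-6 + 5184}\right)^{2} = \left(62 + \frac{1}{5178}\right)^{2} = \left(\frac{321037}{5178}\right)^{2} = \frac{103064755369}{26811684}$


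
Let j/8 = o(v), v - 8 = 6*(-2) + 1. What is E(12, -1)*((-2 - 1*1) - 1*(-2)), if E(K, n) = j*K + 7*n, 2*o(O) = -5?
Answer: 247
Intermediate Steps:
v = -3 (v = 8 + (6*(-2) + 1) = 8 + (-12 + 1) = 8 - 11 = -3)
o(O) = -5/2 (o(O) = (½)*(-5) = -5/2)
j = -20 (j = 8*(-5/2) = -20)
E(K, n) = -20*K + 7*n
E(12, -1)*((-2 - 1*1) - 1*(-2)) = (-20*12 + 7*(-1))*((-2 - 1*1) - 1*(-2)) = (-240 - 7)*((-2 - 1) + 2) = -247*(-3 + 2) = -247*(-1) = 247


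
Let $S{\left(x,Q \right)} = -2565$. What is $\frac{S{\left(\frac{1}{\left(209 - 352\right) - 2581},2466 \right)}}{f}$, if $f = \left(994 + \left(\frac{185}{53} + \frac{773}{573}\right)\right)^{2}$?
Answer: $- \frac{473127670593}{184027399147520} \approx -0.002571$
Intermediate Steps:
$f = \frac{920136995737600}{922276161}$ ($f = \left(994 + \left(185 \cdot \frac{1}{53} + 773 \cdot \frac{1}{573}\right)\right)^{2} = \left(994 + \left(\frac{185}{53} + \frac{773}{573}\right)\right)^{2} = \left(994 + \frac{146974}{30369}\right)^{2} = \left(\frac{30333760}{30369}\right)^{2} = \frac{920136995737600}{922276161} \approx 9.9768 \cdot 10^{5}$)
$\frac{S{\left(\frac{1}{\left(209 - 352\right) - 2581},2466 \right)}}{f} = - \frac{2565}{\frac{920136995737600}{922276161}} = \left(-2565\right) \frac{922276161}{920136995737600} = - \frac{473127670593}{184027399147520}$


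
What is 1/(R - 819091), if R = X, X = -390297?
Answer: -1/1209388 ≈ -8.2686e-7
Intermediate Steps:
R = -390297
1/(R - 819091) = 1/(-390297 - 819091) = 1/(-1209388) = -1/1209388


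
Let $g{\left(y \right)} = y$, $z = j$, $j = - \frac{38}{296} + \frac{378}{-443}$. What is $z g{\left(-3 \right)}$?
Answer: $\frac{193083}{65564} \approx 2.945$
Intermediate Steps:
$j = - \frac{64361}{65564}$ ($j = \left(-38\right) \frac{1}{296} + 378 \left(- \frac{1}{443}\right) = - \frac{19}{148} - \frac{378}{443} = - \frac{64361}{65564} \approx -0.98165$)
$z = - \frac{64361}{65564} \approx -0.98165$
$z g{\left(-3 \right)} = \left(- \frac{64361}{65564}\right) \left(-3\right) = \frac{193083}{65564}$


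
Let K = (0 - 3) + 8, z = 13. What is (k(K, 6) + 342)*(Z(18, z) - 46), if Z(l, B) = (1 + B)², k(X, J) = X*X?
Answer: 55050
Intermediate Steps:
K = 5 (K = -3 + 8 = 5)
k(X, J) = X²
(k(K, 6) + 342)*(Z(18, z) - 46) = (5² + 342)*((1 + 13)² - 46) = (25 + 342)*(14² - 46) = 367*(196 - 46) = 367*150 = 55050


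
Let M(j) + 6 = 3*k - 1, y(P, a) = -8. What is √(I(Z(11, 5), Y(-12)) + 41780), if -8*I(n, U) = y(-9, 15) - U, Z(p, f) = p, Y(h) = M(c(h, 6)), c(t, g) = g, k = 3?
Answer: 5*√6685/2 ≈ 204.40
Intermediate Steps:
M(j) = 2 (M(j) = -6 + (3*3 - 1) = -6 + (9 - 1) = -6 + 8 = 2)
Y(h) = 2
I(n, U) = 1 + U/8 (I(n, U) = -(-8 - U)/8 = 1 + U/8)
√(I(Z(11, 5), Y(-12)) + 41780) = √((1 + (⅛)*2) + 41780) = √((1 + ¼) + 41780) = √(5/4 + 41780) = √(167125/4) = 5*√6685/2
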